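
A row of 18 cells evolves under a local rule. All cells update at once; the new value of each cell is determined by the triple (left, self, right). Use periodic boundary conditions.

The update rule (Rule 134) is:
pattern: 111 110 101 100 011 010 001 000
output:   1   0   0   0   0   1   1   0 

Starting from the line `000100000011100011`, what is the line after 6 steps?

000011001100110100

001100000101000100
010000001101001100
110000010001010000
000000110011010001
000001000100010011
000011001100110100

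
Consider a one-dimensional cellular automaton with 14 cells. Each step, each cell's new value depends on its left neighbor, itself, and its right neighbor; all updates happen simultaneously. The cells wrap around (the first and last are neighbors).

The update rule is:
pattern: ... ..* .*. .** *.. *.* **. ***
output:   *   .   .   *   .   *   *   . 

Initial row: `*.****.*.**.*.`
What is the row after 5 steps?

step 1: .**..**.****.*
step 2: ***..****..**.
step 3: *.*..*..*..***
step 4: **.........*..
step 5: **.*******....

**.*******....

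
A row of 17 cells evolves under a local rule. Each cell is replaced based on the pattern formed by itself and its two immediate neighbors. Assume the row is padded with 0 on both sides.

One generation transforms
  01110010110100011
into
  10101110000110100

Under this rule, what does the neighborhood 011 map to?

At position 1 the neighborhood is 011; the next row has 0 there.

0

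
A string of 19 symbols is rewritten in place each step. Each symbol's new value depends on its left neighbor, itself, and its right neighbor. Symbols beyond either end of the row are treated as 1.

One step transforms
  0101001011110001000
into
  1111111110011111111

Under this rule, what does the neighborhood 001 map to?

1

At position 5 the neighborhood is 001; the next row has 1 there.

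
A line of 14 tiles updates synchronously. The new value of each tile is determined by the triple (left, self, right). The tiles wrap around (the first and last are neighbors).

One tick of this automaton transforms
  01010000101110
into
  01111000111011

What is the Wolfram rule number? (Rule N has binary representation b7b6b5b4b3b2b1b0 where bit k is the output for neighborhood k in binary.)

124

position 11: 111 → 0  (bit 7 = 0)
position 12: 110 → 1  (bit 6 = 1)
position 2: 101 → 1  (bit 5 = 1)
position 4: 100 → 1  (bit 4 = 1)
position 10: 011 → 1  (bit 3 = 1)
position 1: 010 → 1  (bit 2 = 1)
position 0: 001 → 0  (bit 1 = 0)
position 5: 000 → 0  (bit 0 = 0)
bits b7..b0 = 01111100 = 124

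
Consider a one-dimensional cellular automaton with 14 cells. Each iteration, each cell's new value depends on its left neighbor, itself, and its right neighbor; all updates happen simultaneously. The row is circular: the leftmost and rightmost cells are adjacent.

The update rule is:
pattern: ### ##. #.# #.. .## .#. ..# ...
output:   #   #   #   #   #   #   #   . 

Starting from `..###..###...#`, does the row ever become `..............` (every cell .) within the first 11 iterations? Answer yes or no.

iteration 1: ###########.##
iteration 2: ##############
iteration 3: ##############  (fixed point — unchanged through iteration 11)
iteration 11 is ##############, still not uniform .

no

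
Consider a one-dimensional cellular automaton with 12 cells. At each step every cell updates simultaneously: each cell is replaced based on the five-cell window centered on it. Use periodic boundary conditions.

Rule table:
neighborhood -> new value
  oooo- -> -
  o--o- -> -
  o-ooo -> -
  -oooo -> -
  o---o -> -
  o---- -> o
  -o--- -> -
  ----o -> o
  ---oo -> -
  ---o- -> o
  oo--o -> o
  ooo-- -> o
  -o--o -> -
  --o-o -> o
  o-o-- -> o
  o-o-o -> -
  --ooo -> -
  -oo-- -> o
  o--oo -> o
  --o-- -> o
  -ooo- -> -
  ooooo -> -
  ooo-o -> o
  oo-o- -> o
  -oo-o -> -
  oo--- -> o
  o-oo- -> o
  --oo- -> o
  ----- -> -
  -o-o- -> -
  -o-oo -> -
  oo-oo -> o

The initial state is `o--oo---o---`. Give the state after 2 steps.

-o---ooooooo

o-oooo-oo--o
-o---ooooooo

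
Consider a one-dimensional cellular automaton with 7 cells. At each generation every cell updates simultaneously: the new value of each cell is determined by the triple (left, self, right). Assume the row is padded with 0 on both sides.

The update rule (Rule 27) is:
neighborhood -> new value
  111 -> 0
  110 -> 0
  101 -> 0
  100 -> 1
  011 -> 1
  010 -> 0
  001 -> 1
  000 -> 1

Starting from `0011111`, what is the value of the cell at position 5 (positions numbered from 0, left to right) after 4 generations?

1110000
1001111
0111000
1100111
position 5 holds 1

1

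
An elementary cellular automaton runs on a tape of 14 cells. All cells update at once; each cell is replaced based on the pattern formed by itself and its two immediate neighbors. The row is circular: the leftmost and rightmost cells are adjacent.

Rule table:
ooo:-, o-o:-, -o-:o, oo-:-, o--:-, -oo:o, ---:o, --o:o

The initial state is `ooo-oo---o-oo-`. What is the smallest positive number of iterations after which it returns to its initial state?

o---o--ooo-o--
o-ooo-oo---o-o
--o---o--ooo-o
-oo-ooo-oo---o
-o--o---o--ooo
-o-oo-ooo-oo--
oo-o--o---o--o
---o-oo-ooo-oo
-ooo-o--o---o-
oo---o-oo-ooo-
o--ooo-o--o---
o-oo---o-oo-oo
--o--ooo-o--o-
ooo-oo---o-oo-

14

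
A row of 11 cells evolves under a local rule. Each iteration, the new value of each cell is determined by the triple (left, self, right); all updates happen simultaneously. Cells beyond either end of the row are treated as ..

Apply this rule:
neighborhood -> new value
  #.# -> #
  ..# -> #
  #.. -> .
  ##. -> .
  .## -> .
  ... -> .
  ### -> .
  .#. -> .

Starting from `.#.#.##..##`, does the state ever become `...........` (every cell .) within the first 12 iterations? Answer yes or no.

iteration 1: #.#.#...#..
iteration 2: .#.#...#...
iteration 3: #.#...#....
iteration 4: .#...#.....
iteration 5: #...#......
iteration 6: ...#.......
iteration 7: ..#........
iteration 8: .#.........
iteration 9: #..........
iteration 10: ...........
all cells are . at iteration 10

yes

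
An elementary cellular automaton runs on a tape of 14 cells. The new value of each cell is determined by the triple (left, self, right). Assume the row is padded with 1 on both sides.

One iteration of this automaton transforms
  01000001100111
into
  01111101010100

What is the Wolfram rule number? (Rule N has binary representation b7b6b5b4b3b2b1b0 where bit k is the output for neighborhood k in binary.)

position 12: 111 → 0  (bit 7 = 0)
position 8: 110 → 0  (bit 6 = 0)
position 0: 101 → 0  (bit 5 = 0)
position 2: 100 → 1  (bit 4 = 1)
position 7: 011 → 1  (bit 3 = 1)
position 1: 010 → 1  (bit 2 = 1)
position 6: 001 → 0  (bit 1 = 0)
position 3: 000 → 1  (bit 0 = 1)
bits b7..b0 = 00011101 = 29

29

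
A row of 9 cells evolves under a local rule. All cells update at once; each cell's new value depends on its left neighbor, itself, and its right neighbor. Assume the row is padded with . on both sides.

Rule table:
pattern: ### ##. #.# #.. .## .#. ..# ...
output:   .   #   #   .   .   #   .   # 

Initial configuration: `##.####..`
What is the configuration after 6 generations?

.#####..#

generation 1: .##...#.#
generation 2: ..#.#.###
generation 3: #.####..#
generation 4: ##...#..#
generation 5: .#.#.#..#
generation 6: .#####..#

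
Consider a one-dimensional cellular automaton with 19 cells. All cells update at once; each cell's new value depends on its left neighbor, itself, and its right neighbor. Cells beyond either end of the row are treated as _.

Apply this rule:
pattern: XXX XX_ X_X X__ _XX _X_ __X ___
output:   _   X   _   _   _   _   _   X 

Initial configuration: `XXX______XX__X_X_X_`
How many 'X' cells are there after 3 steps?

7

__X_XXXX__X________
X______X____XXXXXXX
__XXXX___XX_______X
count of X: 7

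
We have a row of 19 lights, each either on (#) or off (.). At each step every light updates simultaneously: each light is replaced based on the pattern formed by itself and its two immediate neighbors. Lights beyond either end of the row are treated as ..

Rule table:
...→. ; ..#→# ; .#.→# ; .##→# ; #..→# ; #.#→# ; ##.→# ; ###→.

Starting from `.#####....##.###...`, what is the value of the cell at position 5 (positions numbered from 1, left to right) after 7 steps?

##...##..#####.##..
###.######...#####.
#.###....##.##...##
###.##..#######.###
#.#######.....###.#
###.....##...##.###
#.##...####.#####.#
position 5 holds .

.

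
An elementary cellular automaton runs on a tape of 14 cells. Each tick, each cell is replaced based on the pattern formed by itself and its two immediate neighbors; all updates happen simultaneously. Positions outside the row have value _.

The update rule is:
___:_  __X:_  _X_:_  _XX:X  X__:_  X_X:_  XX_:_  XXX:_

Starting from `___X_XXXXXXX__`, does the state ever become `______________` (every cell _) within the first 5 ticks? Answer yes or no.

yes

_____X________
______________
all cells are _ at tick 2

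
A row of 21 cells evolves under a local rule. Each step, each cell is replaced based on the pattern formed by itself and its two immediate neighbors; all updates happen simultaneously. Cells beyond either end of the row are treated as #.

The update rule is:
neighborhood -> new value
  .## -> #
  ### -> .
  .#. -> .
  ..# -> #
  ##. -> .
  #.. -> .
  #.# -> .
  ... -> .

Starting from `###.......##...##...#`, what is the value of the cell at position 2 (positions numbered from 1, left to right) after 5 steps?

.

.........##...##...##
........##...##...##.
.......##...##...##..
......##...##...##..#
.....##...##...##..##
position 2 holds .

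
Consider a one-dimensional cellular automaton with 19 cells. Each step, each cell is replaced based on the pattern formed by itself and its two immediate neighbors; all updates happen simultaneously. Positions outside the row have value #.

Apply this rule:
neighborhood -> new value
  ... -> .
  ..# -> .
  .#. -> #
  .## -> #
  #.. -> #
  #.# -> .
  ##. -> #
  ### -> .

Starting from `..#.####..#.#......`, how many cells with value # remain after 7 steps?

#.#.#..##.#.##.....
#.#.##.##.#.###....
#.#.##.##.#.#.##...
#.#.##.##.#.#.###..
#.#.##.##.#.#.#.##.
#.#.##.##.#.#.#.##.  (fixed point — unchanged through step 7)
count of #: 11

11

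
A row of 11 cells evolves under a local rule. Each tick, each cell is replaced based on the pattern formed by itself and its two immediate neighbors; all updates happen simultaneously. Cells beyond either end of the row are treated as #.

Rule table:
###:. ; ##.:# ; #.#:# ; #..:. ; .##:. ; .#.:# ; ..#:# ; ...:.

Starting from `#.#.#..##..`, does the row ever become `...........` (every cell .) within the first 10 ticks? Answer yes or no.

#####.#.#.#
....######.
...#.....##
..##....#..
.#.#...##.#
####..#.##.
...#.###.##
..###..##..
.#..#.#.#.#
##.#######.
tick 10 is ##.#######., still not uniform .

no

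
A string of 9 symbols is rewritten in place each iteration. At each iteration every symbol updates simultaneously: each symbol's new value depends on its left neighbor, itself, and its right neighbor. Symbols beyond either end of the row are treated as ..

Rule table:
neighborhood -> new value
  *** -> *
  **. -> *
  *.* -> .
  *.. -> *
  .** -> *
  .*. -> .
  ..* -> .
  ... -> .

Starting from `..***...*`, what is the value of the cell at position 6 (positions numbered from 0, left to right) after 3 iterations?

..****...
..*****..
..******.
position 6 holds *

*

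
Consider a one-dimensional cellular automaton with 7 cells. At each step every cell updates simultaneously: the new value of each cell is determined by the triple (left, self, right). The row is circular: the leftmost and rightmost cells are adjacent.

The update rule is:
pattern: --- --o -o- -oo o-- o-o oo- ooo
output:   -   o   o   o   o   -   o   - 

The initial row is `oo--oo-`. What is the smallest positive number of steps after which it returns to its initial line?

3

step 1: oooooo-
step 2: o----o-
step 3: oo--oo-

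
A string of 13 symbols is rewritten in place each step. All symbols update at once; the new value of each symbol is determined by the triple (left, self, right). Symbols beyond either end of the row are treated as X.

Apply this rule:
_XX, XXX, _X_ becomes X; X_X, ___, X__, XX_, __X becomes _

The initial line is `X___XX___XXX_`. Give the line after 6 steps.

____X____X___

step 1: ____X____XX__
step 2: ____X____X___
step 3: ____X____X___  (fixed point — unchanged through step 6)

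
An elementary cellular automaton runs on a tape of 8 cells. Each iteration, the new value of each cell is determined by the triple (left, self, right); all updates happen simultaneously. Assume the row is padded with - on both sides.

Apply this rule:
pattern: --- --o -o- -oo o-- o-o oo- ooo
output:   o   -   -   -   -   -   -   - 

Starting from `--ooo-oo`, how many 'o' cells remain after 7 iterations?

1

o-------
--oooooo
o-------  (repeats iteration 1; period 2)
iteration 7: o-------
count of o: 1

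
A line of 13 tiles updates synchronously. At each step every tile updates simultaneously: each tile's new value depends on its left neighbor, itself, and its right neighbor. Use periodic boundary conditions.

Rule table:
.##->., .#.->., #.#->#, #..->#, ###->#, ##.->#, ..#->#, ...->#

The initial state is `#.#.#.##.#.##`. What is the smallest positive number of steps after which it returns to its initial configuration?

13

##.#.#.##.#.#
###.#.#.##.#.
.###.#.#.##.#
#.###.#.#.##.
.#.###.#.#.##
#.#.###.#.#.#
##.#.###.#.#.
.##.#.###.#.#
#.##.#.###.#.
.#.##.#.###.#
#.#.##.#.###.
.#.#.##.#.###
#.#.#.##.#.##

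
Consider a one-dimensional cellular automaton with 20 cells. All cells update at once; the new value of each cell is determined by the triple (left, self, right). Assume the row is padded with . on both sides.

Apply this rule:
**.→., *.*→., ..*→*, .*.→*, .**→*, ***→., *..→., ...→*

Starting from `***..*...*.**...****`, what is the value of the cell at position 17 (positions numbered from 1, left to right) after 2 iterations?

.

*...**.***.*..***...
*.***..*...*.**...**
position 17 holds .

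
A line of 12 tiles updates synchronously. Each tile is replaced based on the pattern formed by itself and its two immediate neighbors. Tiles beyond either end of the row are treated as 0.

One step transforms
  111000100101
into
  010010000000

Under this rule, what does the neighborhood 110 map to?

0

At position 2 the neighborhood is 110; the next row has 0 there.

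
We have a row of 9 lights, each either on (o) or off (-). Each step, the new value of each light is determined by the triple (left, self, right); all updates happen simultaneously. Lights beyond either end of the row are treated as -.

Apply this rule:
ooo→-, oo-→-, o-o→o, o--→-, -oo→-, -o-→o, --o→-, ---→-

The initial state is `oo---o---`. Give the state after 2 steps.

-----o---

step 1: -----o---
step 2: -----o---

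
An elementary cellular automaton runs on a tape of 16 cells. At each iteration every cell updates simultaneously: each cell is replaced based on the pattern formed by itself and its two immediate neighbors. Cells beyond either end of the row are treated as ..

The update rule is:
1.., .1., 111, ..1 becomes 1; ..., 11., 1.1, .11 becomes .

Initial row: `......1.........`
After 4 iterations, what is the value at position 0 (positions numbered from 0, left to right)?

iteration 1: .....111........
iteration 2: ....1.1.1.......
iteration 3: ...11.1.11......
iteration 4: ..1...1...1.....
position 0 holds .

.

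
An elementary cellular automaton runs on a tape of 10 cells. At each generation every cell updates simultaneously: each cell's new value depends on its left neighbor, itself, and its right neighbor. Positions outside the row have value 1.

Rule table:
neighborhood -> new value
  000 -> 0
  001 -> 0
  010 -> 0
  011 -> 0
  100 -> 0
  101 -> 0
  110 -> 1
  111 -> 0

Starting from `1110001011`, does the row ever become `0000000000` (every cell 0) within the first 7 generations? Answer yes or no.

0010000000
0000000000
all cells are 0 at generation 2

yes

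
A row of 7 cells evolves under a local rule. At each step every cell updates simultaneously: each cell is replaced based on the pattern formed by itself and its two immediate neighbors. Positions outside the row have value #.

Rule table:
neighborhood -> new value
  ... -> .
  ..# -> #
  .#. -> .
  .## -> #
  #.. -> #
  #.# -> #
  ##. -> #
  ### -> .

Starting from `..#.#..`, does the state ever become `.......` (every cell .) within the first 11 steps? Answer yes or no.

yes

step 1: ##.#.##
step 2: .##.##.
step 3: #######
step 4: .......
all cells are . at step 4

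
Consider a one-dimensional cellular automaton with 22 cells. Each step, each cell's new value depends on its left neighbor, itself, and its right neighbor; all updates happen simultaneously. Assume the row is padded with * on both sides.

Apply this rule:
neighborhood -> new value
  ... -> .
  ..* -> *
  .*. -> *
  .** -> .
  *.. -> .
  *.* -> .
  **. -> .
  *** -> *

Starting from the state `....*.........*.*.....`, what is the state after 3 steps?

...**........**.*....*
..*.........*...*...*.
.**........**..**..**.

.**........**..**..**.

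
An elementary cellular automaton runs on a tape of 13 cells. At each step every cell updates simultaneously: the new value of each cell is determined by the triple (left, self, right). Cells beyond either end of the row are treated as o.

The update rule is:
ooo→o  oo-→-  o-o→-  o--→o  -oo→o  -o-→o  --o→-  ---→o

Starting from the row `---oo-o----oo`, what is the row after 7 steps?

-o-o--oo-o-oo

step 1: oo-o--oooo-oo
step 2: o--oo-ooo--oo
step 3: -o-o--oo-o-oo
step 4: -o-oo-o--o-oo
step 5: -o-o--oo-o-oo  (repeats step 3; period 2)
step 7: -o-o--oo-o-oo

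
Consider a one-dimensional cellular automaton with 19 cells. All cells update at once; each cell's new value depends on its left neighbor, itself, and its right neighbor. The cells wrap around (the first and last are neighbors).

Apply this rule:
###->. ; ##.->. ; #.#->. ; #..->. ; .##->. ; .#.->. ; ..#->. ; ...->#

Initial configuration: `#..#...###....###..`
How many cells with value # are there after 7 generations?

generation 1: .....#.....##......
generation 2: ####...###....#####
generation 3: .....#.....##......  (repeats generation 1; period 2)
generation 7: .....#.....##......
count of #: 3

3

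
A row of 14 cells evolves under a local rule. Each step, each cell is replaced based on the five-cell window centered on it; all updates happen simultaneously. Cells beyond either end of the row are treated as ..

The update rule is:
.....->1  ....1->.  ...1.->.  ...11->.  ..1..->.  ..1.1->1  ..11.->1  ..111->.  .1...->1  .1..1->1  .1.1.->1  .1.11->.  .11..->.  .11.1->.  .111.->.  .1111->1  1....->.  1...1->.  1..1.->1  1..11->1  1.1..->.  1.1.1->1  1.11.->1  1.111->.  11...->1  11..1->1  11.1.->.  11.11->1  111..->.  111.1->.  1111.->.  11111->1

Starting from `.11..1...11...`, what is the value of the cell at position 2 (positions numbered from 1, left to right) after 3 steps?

1

.1.11.1..1.1.1
.1.1...111111.
.11.1...111..1
position 2 holds 1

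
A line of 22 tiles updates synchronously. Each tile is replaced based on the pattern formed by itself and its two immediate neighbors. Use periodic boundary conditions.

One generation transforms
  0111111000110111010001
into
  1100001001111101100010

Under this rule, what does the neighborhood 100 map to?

At position 7 the neighborhood is 100; the next row has 0 there.

0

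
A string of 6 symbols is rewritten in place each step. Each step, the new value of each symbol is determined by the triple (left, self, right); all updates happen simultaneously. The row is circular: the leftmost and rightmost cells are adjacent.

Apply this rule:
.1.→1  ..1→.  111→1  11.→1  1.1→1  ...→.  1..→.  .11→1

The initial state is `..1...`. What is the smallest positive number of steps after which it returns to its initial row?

1

..1...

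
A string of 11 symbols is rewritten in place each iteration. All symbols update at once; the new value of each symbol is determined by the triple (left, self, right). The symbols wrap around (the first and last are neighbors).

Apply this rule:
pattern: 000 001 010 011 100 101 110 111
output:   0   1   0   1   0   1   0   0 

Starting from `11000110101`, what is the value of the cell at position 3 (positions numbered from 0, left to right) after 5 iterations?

00001101011
00011010110
00110101100
01101011000
11010110000
position 3 holds 1

1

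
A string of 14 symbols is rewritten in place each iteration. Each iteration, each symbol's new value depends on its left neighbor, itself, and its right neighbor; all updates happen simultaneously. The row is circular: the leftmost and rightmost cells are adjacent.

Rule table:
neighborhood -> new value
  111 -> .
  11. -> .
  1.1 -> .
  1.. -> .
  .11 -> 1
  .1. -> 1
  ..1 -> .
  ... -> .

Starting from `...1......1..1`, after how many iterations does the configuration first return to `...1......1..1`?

1

...1......1..1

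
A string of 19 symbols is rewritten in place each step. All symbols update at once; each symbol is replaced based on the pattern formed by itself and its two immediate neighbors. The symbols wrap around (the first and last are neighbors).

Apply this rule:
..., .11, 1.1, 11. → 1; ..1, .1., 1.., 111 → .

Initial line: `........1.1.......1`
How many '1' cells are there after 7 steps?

.111111..1..11111..
.1....1.....1...1.1
1..11...111...1..1.
...11.1.1.1.1.....1
.1.111.1.1.1..111..
..11.11.1.1...1.1.1
..111111.1..1..1.1.
count of 1: 10

10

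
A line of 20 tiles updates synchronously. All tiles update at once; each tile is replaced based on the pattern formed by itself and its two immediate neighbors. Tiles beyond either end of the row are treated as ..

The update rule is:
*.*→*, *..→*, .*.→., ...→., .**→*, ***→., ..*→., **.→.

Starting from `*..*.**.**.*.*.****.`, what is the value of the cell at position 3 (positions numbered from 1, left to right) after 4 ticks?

.*..**.**.*.*.**...*
..*.*.**.*.*.**.*...
...*.**.*.*.**.*.*..
....**.*.*.**.*.*.*.
position 3 holds .

.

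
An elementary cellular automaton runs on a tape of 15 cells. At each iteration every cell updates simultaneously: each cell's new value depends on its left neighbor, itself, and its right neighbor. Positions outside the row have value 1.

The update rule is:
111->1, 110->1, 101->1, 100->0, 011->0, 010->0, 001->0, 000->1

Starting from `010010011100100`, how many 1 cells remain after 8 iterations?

10

iteration 1: 100000001100000
iteration 2: 101111100101110
iteration 3: 110111100010111
iteration 4: 111011101001011
iteration 5: 111101110000101
iteration 6: 111110110110010
iteration 7: 111111011010001
iteration 8: 111111101100100
count of 1: 10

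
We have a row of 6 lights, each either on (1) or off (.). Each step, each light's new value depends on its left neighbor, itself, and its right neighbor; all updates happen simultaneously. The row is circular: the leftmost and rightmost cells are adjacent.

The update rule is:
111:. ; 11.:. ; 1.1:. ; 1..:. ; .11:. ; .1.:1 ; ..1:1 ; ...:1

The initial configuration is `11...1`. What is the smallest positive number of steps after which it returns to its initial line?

12

...11.
111...
....11
.111..
1....1
..111.
11....
...111
.11...
1...11
..11..
11...1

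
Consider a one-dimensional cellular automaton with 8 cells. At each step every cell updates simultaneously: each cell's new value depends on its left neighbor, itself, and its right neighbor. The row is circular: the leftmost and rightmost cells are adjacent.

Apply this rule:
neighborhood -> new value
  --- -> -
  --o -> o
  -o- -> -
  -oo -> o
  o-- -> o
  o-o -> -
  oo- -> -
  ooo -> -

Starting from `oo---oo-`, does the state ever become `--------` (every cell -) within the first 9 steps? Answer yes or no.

o-o-oo--
----o-oo
o--o--o-
-oo-oo--
oo--o-o-
o-oo----
--o-o--o
oo---oo-  (repeats step 0; period 8)
step 9: o-o-oo--
step 9 is o-o-oo--, still not uniform -

no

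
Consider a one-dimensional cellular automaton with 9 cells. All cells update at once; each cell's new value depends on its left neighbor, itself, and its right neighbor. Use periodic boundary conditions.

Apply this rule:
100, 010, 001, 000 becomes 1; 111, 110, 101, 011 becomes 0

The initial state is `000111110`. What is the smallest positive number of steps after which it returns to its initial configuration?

2

111000001
000111110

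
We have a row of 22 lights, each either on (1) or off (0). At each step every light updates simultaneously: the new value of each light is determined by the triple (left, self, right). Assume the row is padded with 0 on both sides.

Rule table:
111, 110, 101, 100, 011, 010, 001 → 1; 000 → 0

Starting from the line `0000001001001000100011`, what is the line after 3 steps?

step 1: 0000011111111101110111
step 2: 0000111111111111111111
step 3: 0001111111111111111111

0001111111111111111111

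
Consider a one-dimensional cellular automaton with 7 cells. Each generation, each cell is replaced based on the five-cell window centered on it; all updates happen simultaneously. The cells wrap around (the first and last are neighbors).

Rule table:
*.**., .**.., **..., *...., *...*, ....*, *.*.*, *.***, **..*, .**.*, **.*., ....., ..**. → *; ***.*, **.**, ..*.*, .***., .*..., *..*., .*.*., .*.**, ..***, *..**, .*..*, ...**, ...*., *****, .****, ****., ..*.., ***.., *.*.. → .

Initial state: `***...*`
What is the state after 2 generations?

**.****

...**..
**.****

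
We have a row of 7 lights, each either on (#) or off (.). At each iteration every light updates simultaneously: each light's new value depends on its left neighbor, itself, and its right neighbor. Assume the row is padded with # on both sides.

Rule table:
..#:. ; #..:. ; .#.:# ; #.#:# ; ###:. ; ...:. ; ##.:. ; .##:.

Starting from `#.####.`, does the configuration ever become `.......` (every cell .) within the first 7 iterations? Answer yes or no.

yes

.#....#
##.....
.......
all cells are . at iteration 3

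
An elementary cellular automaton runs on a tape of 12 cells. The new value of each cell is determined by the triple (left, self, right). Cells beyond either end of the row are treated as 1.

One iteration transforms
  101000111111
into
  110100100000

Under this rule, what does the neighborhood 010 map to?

At position 2 the neighborhood is 010; the next row has 0 there.

0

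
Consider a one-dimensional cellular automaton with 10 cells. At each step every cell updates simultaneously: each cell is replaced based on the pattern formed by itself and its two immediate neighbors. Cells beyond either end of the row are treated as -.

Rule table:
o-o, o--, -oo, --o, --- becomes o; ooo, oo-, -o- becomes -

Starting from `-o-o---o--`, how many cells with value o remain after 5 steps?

7

o-o-ooo-oo
-o-oo--oo-
o-oo-ooo-o
-oo-oo--o-
oo-oo-oo-o
count of o: 7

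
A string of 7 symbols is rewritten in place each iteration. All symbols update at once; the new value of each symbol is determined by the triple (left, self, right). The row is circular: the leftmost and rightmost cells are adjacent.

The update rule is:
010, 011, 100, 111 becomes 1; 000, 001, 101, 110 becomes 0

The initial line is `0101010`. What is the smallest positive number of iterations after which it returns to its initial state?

0101011
0101010

2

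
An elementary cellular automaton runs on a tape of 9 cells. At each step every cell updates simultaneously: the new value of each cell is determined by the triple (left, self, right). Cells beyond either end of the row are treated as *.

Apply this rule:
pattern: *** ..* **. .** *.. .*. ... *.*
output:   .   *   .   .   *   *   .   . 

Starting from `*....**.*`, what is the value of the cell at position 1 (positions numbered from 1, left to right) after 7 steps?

.

step 1: .*..*....
step 2: .*****..*
step 3: ......**.
step 4: *....*...
step 5: .*..***.*
step 6: .***.....
step 7: ....*...*
position 1 holds .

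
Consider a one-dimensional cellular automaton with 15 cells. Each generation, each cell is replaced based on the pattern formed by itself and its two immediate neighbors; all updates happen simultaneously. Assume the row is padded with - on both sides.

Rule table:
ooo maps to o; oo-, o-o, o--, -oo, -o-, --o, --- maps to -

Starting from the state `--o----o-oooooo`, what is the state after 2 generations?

----------oooo-
-----------oo--

-----------oo--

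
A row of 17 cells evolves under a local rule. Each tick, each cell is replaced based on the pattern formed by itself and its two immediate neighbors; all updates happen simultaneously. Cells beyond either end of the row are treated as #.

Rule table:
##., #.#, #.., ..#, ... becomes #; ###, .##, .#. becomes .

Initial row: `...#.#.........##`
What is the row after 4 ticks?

###.#.#########..
..##.#........###
##.##.########...
.##.##.......####

.##.##.......####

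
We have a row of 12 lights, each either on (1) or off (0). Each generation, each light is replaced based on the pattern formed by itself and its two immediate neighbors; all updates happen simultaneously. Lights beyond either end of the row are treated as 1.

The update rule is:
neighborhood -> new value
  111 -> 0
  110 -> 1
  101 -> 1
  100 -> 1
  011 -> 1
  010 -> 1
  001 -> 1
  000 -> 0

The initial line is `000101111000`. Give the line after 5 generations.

101111001101
111001111111
001111000000
111001100001
001111110011

001111110011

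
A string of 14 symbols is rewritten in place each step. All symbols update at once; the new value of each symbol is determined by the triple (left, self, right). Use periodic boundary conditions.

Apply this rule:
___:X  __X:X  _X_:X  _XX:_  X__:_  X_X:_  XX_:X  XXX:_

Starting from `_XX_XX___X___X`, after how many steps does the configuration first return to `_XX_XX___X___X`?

2

__X__X_XXX_XXX
_XX_XX___X___X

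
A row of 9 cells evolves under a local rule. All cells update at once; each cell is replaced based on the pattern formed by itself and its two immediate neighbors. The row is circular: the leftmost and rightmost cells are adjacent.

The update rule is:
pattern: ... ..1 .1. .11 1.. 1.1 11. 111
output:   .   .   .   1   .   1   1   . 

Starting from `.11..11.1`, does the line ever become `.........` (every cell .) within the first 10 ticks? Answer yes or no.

111..111.
1.1..1.11
11....11.
11....111
.1....1..
.........
all cells are . at tick 6

yes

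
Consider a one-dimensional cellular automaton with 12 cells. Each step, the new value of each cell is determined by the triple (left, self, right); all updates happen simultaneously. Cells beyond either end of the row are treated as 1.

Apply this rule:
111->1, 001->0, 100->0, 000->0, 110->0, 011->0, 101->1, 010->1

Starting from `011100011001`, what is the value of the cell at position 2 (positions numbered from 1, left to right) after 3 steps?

0

101000000000
011000000000
100000000000
position 2 holds 0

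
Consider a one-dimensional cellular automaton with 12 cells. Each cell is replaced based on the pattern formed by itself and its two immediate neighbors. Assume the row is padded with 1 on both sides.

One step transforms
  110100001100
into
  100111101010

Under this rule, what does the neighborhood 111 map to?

1

At position 0 the neighborhood is 111; the next row has 1 there.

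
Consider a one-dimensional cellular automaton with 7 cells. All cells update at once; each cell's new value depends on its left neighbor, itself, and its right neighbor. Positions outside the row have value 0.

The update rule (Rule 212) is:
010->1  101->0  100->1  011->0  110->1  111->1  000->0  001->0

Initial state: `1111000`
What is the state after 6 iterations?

0111100
0011110
0001111
0000111
0000011
0000001

0000001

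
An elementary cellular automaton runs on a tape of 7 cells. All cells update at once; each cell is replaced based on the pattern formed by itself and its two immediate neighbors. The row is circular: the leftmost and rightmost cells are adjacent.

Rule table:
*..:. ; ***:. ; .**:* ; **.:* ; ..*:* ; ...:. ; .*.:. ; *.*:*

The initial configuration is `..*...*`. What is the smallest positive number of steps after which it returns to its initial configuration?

.*...*.
*...*..
...*..*
..*..*.
.*..*..
*..*...
..*...*

7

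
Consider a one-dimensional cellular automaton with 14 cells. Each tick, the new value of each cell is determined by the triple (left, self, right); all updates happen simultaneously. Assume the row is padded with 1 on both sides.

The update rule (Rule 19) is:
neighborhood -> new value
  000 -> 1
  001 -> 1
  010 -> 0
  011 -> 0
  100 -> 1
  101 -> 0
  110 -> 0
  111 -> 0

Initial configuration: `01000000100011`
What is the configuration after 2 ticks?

tick 1: 00111111011100
tick 2: 11000000000011

11000000000011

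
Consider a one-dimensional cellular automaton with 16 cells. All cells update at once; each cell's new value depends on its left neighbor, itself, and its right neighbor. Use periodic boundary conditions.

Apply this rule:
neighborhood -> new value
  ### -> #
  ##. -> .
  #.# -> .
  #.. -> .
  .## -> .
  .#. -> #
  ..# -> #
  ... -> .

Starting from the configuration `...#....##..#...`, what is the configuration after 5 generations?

...#...##.....##

..##...#...##...
.#....##..#.....
##...#...##.....
....##..#......#
...#...##.....##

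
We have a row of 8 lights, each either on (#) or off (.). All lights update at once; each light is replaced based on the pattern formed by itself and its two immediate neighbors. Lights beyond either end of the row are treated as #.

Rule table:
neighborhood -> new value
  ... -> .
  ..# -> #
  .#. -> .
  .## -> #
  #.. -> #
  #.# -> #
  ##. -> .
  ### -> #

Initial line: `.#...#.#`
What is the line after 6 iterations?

.#######

iteration 1: #.#.#.##
iteration 2: .#.#.###
iteration 3: #.#.####
iteration 4: .#.#####
iteration 5: #.######
iteration 6: .#######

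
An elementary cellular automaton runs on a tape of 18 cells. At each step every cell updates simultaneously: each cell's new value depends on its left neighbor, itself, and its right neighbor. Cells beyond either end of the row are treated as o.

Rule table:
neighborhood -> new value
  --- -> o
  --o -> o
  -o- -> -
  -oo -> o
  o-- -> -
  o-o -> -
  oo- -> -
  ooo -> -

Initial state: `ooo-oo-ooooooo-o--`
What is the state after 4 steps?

----o--o---------o
-ooo--o--ooooooooo
-o---o--oo--------
---oo--oo--ooooooo

---oo--oo--ooooooo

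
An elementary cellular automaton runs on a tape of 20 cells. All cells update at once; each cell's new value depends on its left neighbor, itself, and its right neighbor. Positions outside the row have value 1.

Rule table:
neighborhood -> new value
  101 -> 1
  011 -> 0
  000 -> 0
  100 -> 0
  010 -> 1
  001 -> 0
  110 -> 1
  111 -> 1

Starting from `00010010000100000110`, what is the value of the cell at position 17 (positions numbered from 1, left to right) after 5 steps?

00010010000100000011
00010010000100000001
00010010000100000000
00010010000100000000  (fixed point — unchanged through step 5)
position 17 holds 0

0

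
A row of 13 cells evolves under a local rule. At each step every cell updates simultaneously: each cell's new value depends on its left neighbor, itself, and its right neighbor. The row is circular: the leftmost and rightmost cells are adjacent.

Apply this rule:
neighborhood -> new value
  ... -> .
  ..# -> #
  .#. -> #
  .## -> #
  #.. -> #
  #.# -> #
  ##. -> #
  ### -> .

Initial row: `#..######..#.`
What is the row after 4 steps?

.##......##..

####....#####
...##..##....
..########...
.##......##..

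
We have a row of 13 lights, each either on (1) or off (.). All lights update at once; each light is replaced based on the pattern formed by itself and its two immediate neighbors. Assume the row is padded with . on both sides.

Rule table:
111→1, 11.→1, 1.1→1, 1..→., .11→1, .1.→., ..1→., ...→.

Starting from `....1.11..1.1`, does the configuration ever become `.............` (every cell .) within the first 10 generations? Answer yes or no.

no

.....111...1.
.....111.....
.....111.....  (fixed point — unchanged through generation 10)
generation 10 is .....111....., still not uniform .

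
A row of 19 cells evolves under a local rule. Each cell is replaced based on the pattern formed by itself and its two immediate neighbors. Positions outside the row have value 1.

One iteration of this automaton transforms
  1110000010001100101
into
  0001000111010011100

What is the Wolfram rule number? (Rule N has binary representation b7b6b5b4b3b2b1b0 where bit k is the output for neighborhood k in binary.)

position 0: 111 → 0  (bit 7 = 0)
position 2: 110 → 0  (bit 6 = 0)
position 17: 101 → 0  (bit 5 = 0)
position 3: 100 → 1  (bit 4 = 1)
position 12: 011 → 0  (bit 3 = 0)
position 8: 010 → 1  (bit 2 = 1)
position 7: 001 → 1  (bit 1 = 1)
position 4: 000 → 0  (bit 0 = 0)
bits b7..b0 = 00010110 = 22

22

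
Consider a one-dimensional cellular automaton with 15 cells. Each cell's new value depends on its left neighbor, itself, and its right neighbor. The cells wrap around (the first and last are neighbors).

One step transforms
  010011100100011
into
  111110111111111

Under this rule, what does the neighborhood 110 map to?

At position 6 the neighborhood is 110; the next row has 1 there.

1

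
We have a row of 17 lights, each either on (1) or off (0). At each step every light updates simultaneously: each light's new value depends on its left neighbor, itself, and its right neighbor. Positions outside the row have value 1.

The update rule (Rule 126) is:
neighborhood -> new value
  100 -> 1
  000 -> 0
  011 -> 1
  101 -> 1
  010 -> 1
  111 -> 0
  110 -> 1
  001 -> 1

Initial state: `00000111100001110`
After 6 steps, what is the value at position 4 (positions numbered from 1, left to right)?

0

10001100110011011
11011111111111110
01110000000000011
11011000000000110
01111100000001111
11000110000011000
position 4 holds 0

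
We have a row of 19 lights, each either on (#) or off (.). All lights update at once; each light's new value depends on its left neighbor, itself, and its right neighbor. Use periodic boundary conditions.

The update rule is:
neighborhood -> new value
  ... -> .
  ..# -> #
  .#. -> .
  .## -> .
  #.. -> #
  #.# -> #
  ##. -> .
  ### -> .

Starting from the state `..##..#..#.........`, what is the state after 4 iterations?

iteration 1: .#..##.##.#........
iteration 2: #.##..#..#.#.......
iteration 3: .#..##.##.#.#.....#
iteration 4: #.##..#..#.#.#...#.

#.##..#..#.#.#...#.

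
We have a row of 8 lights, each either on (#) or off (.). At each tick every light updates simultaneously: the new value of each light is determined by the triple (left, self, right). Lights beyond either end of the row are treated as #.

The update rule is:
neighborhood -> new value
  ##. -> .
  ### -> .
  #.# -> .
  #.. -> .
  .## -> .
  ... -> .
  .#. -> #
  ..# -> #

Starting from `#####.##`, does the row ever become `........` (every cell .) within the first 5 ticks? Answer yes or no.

yes

tick 1: ........
all cells are . at tick 1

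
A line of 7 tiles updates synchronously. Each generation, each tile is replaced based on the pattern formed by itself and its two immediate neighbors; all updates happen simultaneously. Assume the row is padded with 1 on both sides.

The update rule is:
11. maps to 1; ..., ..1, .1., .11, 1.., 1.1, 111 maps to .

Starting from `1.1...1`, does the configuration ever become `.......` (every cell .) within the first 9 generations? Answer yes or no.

1......
1......  (fixed point — unchanged through generation 9)
generation 9 is 1......, still not uniform .

no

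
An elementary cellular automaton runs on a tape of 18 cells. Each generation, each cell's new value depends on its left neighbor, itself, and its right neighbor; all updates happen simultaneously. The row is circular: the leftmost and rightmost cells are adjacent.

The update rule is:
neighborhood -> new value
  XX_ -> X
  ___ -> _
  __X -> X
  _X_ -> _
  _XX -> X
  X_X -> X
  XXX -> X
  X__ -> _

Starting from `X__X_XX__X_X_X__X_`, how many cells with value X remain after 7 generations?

__X_XXX_X_X_X__X_X
_X_XXXXX_X_X__X_X_
X_XXXXXXX_X__X_X__
_XXXXXXXXX__X_X__X
XXXXXXXXXX_X_X__X_
XXXXXXXXXXX_X__X_X
XXXXXXXXXXXX__X_XX
count of X: 15

15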